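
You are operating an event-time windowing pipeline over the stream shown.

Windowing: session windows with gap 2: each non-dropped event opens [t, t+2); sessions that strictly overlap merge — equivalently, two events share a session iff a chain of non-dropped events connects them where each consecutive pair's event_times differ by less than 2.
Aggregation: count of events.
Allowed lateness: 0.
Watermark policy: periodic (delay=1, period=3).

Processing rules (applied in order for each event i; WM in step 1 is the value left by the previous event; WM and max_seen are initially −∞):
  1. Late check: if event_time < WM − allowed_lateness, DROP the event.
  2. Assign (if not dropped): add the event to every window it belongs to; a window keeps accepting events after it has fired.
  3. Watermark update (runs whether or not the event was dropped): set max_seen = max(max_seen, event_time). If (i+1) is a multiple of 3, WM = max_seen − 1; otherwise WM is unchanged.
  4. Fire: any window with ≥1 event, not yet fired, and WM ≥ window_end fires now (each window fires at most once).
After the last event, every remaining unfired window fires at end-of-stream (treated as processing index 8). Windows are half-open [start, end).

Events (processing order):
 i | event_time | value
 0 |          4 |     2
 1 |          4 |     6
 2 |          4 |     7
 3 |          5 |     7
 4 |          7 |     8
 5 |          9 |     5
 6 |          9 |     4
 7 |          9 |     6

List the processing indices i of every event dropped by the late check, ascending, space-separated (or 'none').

none

i=0 t=4 v=2: → [4,6); WM=−∞
i=1 t=4 v=6: → [4,6); WM=−∞
i=2 t=4 v=7: → [4,6); WM=3
i=3 t=5 v=7: → [4,7); WM=3
i=4 t=7 v=8: → [7,9); WM=3
i=5 t=9 v=5: → [9,11); WM=8
i=6 t=9 v=4: → [9,11); WM=8
i=7 t=9 v=6: → [9,11); WM=8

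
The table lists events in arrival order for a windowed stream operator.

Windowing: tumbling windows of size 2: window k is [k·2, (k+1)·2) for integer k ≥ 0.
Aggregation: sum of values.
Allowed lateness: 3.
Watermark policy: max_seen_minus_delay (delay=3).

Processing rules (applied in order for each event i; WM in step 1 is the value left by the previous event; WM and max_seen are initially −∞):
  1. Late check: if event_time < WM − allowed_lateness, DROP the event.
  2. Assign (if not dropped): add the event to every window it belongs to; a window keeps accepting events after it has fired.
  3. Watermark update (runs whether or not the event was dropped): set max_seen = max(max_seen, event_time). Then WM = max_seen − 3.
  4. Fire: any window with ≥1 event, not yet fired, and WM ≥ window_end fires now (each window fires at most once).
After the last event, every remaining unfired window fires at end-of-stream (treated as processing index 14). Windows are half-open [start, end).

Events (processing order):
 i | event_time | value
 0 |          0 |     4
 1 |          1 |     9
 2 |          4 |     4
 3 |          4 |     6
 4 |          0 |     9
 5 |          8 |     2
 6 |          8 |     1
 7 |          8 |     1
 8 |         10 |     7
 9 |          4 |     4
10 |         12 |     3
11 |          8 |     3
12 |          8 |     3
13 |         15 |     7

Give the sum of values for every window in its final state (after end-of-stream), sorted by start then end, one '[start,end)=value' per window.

i=0 t=0 v=4: → [0,2); WM=-3
i=1 t=1 v=9: → [0,2); WM=-2
i=2 t=4 v=4: → [4,6); WM=1
i=3 t=4 v=6: → [4,6); WM=1
i=4 t=0 v=9: → [0,2); WM=1
i=5 t=8 v=2: → [8,10); WM=5; [0,2) fires=22
i=6 t=8 v=1: → [8,10); WM=5
i=7 t=8 v=1: → [8,10); WM=5
i=8 t=10 v=7: → [10,12); WM=7; [4,6) fires=10
i=9 t=4 v=4: → [4,6); WM=7
i=10 t=12 v=3: → [12,14); WM=9
i=11 t=8 v=3: → [8,10); WM=9
i=12 t=8 v=3: → [8,10); WM=9
i=13 t=15 v=7: → [14,16); WM=12; [8,10) fires=10 [10,12) fires=7

[0,2)=22 [4,6)=14 [8,10)=10 [10,12)=7 [12,14)=3 [14,16)=7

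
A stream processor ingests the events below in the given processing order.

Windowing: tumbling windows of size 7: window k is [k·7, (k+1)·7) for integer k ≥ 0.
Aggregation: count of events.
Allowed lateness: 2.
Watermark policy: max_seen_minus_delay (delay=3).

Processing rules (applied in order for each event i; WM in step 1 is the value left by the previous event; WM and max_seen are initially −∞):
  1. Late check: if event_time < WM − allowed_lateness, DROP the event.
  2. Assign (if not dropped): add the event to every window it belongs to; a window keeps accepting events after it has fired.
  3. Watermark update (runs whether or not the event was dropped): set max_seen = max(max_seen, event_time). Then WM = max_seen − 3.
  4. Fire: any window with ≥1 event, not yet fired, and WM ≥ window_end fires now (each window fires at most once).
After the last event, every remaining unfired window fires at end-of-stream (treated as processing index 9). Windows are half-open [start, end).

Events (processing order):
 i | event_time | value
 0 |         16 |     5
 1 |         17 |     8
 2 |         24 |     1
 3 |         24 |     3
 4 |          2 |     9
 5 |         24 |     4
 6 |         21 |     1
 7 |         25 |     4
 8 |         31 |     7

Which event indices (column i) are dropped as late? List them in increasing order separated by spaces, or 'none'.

4

i=0 t=16 v=5: → [14,21); WM=13
i=1 t=17 v=8: → [14,21); WM=14
i=2 t=24 v=1: → [21,28); WM=21; [14,21) fires=2
i=3 t=24 v=3: → [21,28); WM=21
i=4 t=2 v=9: DROP (t<21-2); WM=21
i=5 t=24 v=4: → [21,28); WM=21
i=6 t=21 v=1: → [21,28); WM=21
i=7 t=25 v=4: → [21,28); WM=22
i=8 t=31 v=7: → [28,35); WM=28; [21,28) fires=5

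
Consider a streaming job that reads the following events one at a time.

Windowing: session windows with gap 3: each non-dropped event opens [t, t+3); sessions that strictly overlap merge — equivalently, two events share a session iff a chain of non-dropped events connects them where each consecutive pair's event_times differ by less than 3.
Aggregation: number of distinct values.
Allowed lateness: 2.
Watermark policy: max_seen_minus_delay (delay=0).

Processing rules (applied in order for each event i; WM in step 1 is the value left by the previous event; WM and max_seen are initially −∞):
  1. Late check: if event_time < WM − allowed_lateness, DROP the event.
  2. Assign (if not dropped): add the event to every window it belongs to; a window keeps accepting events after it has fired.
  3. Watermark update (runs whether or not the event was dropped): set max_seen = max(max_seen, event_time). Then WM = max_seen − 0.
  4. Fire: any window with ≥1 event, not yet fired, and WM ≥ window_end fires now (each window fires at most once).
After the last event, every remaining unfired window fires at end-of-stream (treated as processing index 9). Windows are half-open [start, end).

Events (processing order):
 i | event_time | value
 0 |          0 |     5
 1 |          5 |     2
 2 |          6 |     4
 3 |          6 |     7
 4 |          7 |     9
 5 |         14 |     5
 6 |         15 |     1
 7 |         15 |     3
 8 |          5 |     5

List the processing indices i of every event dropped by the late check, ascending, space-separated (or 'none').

8

i=0 t=0 v=5: → [0,3); WM=0
i=1 t=5 v=2: → [5,8); WM=5
i=2 t=6 v=4: → [5,9); WM=6
i=3 t=6 v=7: → [5,9); WM=6
i=4 t=7 v=9: → [5,10); WM=7
i=5 t=14 v=5: → [14,17); WM=14
i=6 t=15 v=1: → [14,18); WM=15
i=7 t=15 v=3: → [14,18); WM=15
i=8 t=5 v=5: DROP (t<15-2); WM=15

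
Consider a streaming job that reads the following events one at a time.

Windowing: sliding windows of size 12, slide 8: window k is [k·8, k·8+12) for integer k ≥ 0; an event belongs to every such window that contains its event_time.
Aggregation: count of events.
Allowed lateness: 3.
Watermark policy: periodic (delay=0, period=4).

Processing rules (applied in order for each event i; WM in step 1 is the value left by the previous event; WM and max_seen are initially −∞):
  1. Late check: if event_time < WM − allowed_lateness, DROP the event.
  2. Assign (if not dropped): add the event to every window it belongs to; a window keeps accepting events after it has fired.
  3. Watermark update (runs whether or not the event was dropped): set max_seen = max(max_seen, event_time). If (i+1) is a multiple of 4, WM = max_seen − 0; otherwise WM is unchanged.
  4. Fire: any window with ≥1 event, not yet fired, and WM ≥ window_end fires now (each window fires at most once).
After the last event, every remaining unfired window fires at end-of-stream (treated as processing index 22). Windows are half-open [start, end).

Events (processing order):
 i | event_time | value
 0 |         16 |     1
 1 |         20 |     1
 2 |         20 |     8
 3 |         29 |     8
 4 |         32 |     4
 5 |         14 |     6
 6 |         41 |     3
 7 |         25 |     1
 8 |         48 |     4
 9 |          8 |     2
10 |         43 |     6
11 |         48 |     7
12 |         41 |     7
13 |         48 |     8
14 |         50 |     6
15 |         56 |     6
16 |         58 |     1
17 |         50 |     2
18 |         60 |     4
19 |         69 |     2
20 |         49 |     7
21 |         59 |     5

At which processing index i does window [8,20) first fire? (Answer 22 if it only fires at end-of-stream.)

i=0 t=16 v=1: → [16,28),[8,20); WM=−∞
i=1 t=20 v=1: → [16,28); WM=−∞
i=2 t=20 v=8: → [16,28); WM=−∞
i=3 t=29 v=8: → [24,36); WM=29; [8,20) fires=1 [16,28) fires=3
i=4 t=32 v=4: → [32,44),[24,36); WM=29
i=5 t=14 v=6: DROP (t<29-3); WM=29
i=6 t=41 v=3: → [40,52),[32,44); WM=29
i=7 t=25 v=1: DROP (t<29-3); WM=41; [24,36) fires=2
i=8 t=48 v=4: → [48,60),[40,52); WM=41
i=9 t=8 v=2: DROP (t<41-3); WM=41
i=10 t=43 v=6: → [40,52),[32,44); WM=41
i=11 t=48 v=7: → [48,60),[40,52); WM=48; [32,44) fires=3
i=12 t=41 v=7: DROP (t<48-3); WM=48
i=13 t=48 v=8: → [48,60),[40,52); WM=48
i=14 t=50 v=6: → [48,60),[40,52); WM=48
i=15 t=56 v=6: → [56,68),[48,60); WM=56; [40,52) fires=6
i=16 t=58 v=1: → [56,68),[48,60); WM=56
i=17 t=50 v=2: DROP (t<56-3); WM=56
i=18 t=60 v=4: → [56,68); WM=56
i=19 t=69 v=2: → [64,76); WM=69; [48,60) fires=6 [56,68) fires=3
i=20 t=49 v=7: DROP (t<69-3); WM=69
i=21 t=59 v=5: DROP (t<69-3); WM=69

3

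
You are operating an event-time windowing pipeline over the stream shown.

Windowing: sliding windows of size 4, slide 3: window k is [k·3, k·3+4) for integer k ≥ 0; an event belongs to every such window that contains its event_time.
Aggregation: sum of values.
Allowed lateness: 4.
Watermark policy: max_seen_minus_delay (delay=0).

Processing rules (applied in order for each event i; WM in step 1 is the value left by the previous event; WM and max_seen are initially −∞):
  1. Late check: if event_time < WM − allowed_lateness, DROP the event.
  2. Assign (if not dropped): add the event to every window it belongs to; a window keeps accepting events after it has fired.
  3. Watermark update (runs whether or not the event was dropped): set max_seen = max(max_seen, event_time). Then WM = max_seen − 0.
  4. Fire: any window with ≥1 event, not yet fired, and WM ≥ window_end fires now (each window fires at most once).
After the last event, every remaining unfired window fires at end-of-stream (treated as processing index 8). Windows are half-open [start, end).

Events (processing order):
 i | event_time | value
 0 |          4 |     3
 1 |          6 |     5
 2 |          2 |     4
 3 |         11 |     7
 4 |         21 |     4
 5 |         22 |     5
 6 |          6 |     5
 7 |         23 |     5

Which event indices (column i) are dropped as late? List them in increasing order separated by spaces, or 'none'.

i=0 t=4 v=3: → [3,7); WM=4
i=1 t=6 v=5: → [6,10),[3,7); WM=6
i=2 t=2 v=4: → [0,4); WM=6; [0,4) fires=4
i=3 t=11 v=7: → [9,13); WM=11; [3,7) fires=8 [6,10) fires=5
i=4 t=21 v=4: → [21,25),[18,22); WM=21; [9,13) fires=7
i=5 t=22 v=5: → [21,25); WM=22; [18,22) fires=4
i=6 t=6 v=5: DROP (t<22-4); WM=22
i=7 t=23 v=5: → [21,25); WM=23

6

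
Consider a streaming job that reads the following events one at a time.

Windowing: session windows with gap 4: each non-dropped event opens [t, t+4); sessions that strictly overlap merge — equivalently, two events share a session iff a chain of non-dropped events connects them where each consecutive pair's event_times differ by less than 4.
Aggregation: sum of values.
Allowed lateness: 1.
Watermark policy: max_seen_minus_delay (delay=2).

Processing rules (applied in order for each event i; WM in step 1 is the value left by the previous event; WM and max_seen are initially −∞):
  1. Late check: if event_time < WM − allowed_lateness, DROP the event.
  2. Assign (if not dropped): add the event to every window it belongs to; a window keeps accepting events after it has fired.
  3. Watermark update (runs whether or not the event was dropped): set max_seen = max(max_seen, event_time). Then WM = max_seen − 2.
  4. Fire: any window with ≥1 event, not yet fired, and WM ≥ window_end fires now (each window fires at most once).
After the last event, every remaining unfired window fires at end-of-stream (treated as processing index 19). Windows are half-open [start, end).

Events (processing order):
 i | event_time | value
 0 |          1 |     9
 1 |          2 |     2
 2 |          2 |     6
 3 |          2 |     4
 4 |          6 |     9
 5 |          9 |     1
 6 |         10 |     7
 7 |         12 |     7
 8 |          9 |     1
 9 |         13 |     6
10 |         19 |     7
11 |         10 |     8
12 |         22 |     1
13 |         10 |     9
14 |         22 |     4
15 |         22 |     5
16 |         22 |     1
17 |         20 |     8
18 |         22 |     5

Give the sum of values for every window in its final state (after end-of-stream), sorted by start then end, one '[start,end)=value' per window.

[1,6)=21 [6,17)=31 [19,26)=31

i=0 t=1 v=9: → [1,5); WM=-1
i=1 t=2 v=2: → [1,6); WM=0
i=2 t=2 v=6: → [1,6); WM=0
i=3 t=2 v=4: → [1,6); WM=0
i=4 t=6 v=9: → [6,10); WM=4
i=5 t=9 v=1: → [6,13); WM=7
i=6 t=10 v=7: → [6,14); WM=8
i=7 t=12 v=7: → [6,16); WM=10
i=8 t=9 v=1: → [6,16); WM=10
i=9 t=13 v=6: → [6,17); WM=11
i=10 t=19 v=7: → [19,23); WM=17
i=11 t=10 v=8: DROP (t<17-1); WM=17
i=12 t=22 v=1: → [19,26); WM=20
i=13 t=10 v=9: DROP (t<20-1); WM=20
i=14 t=22 v=4: → [19,26); WM=20
i=15 t=22 v=5: → [19,26); WM=20
i=16 t=22 v=1: → [19,26); WM=20
i=17 t=20 v=8: → [19,26); WM=20
i=18 t=22 v=5: → [19,26); WM=20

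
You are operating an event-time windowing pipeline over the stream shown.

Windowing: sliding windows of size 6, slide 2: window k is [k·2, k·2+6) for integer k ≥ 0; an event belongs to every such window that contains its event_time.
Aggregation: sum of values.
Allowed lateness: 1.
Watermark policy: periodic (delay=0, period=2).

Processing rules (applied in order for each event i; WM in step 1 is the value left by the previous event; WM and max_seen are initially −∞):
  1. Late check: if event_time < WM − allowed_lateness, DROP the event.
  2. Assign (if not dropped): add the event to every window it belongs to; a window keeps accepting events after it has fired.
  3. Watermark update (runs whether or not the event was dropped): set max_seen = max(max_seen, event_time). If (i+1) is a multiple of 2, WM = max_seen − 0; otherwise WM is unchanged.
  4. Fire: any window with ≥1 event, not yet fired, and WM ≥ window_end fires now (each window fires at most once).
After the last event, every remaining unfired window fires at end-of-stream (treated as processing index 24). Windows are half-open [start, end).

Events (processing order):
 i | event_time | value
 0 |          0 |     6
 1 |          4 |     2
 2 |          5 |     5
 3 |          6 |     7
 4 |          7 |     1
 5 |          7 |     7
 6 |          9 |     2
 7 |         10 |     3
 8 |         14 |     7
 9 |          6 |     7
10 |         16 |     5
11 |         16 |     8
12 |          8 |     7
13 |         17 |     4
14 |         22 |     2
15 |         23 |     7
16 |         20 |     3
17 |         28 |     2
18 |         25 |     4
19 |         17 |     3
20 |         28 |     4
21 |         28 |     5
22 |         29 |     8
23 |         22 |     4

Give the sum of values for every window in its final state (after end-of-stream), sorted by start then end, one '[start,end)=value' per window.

[0,6)=13 [2,8)=22 [4,10)=24 [6,12)=20 [8,14)=5 [10,16)=10 [12,18)=24 [14,20)=24 [16,22)=17 [18,24)=9 [20,26)=9 [22,28)=9 [24,30)=19 [26,32)=19 [28,34)=19

i=0 t=0 v=6: → [0,6); WM=−∞
i=1 t=4 v=2: → [4,10),[2,8),[0,6); WM=4
i=2 t=5 v=5: → [4,10),[2,8),[0,6); WM=4
i=3 t=6 v=7: → [6,12),[4,10),[2,8); WM=6; [0,6) fires=13
i=4 t=7 v=1: → [6,12),[4,10),[2,8); WM=6
i=5 t=7 v=7: → [6,12),[4,10),[2,8); WM=7
i=6 t=9 v=2: → [8,14),[6,12),[4,10); WM=7
i=7 t=10 v=3: → [10,16),[8,14),[6,12); WM=10; [2,8) fires=22 [4,10) fires=24
i=8 t=14 v=7: → [14,20),[12,18),[10,16); WM=10
i=9 t=6 v=7: DROP (t<10-1); WM=14; [6,12) fires=20 [8,14) fires=5
i=10 t=16 v=5: → [16,22),[14,20),[12,18); WM=14
i=11 t=16 v=8: → [16,22),[14,20),[12,18); WM=16; [10,16) fires=10
i=12 t=8 v=7: DROP (t<16-1); WM=16
i=13 t=17 v=4: → [16,22),[14,20),[12,18); WM=17
i=14 t=22 v=2: → [22,28),[20,26),[18,24); WM=17
i=15 t=23 v=7: → [22,28),[20,26),[18,24); WM=23; [12,18) fires=24 [14,20) fires=24 [16,22) fires=17
i=16 t=20 v=3: DROP (t<23-1); WM=23
i=17 t=28 v=2: → [28,34),[26,32),[24,30); WM=28; [18,24) fires=9 [20,26) fires=9 [22,28) fires=9
i=18 t=25 v=4: DROP (t<28-1); WM=28
i=19 t=17 v=3: DROP (t<28-1); WM=28
i=20 t=28 v=4: → [28,34),[26,32),[24,30); WM=28
i=21 t=28 v=5: → [28,34),[26,32),[24,30); WM=28
i=22 t=29 v=8: → [28,34),[26,32),[24,30); WM=28
i=23 t=22 v=4: DROP (t<28-1); WM=29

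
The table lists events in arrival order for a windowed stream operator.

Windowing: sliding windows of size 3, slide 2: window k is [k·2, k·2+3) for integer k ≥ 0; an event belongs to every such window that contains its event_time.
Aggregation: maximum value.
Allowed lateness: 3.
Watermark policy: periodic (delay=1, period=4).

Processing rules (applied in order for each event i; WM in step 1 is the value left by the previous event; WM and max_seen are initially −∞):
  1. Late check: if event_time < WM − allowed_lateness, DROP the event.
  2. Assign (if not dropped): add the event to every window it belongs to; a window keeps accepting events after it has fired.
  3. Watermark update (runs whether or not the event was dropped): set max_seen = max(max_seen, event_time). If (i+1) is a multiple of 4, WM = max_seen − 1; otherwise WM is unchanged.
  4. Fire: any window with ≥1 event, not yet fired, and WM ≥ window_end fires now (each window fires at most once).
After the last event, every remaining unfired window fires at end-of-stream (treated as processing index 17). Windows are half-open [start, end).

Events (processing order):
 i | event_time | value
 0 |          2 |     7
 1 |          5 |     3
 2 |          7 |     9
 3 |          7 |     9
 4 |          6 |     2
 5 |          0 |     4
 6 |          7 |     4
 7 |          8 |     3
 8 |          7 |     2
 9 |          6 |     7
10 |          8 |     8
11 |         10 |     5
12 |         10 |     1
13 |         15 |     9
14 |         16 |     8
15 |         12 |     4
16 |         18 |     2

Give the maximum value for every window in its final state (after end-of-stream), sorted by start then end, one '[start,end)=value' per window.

[0,3)=7 [2,5)=7 [4,7)=7 [6,9)=9 [8,11)=8 [10,13)=5 [12,15)=4 [14,17)=9 [16,19)=8 [18,21)=2

i=0 t=2 v=7: → [2,5),[0,3); WM=−∞
i=1 t=5 v=3: → [4,7); WM=−∞
i=2 t=7 v=9: → [6,9); WM=−∞
i=3 t=7 v=9: → [6,9); WM=6; [0,3) fires=7 [2,5) fires=7
i=4 t=6 v=2: → [6,9),[4,7); WM=6
i=5 t=0 v=4: DROP (t<6-3); WM=6
i=6 t=7 v=4: → [6,9); WM=6
i=7 t=8 v=3: → [8,11),[6,9); WM=7; [4,7) fires=3
i=8 t=7 v=2: → [6,9); WM=7
i=9 t=6 v=7: → [6,9),[4,7); WM=7
i=10 t=8 v=8: → [8,11),[6,9); WM=7
i=11 t=10 v=5: → [10,13),[8,11); WM=9; [6,9) fires=9
i=12 t=10 v=1: → [10,13),[8,11); WM=9
i=13 t=15 v=9: → [14,17); WM=9
i=14 t=16 v=8: → [16,19),[14,17); WM=9
i=15 t=12 v=4: → [12,15),[10,13); WM=15; [8,11) fires=8 [10,13) fires=5 [12,15) fires=4
i=16 t=18 v=2: → [18,21),[16,19); WM=15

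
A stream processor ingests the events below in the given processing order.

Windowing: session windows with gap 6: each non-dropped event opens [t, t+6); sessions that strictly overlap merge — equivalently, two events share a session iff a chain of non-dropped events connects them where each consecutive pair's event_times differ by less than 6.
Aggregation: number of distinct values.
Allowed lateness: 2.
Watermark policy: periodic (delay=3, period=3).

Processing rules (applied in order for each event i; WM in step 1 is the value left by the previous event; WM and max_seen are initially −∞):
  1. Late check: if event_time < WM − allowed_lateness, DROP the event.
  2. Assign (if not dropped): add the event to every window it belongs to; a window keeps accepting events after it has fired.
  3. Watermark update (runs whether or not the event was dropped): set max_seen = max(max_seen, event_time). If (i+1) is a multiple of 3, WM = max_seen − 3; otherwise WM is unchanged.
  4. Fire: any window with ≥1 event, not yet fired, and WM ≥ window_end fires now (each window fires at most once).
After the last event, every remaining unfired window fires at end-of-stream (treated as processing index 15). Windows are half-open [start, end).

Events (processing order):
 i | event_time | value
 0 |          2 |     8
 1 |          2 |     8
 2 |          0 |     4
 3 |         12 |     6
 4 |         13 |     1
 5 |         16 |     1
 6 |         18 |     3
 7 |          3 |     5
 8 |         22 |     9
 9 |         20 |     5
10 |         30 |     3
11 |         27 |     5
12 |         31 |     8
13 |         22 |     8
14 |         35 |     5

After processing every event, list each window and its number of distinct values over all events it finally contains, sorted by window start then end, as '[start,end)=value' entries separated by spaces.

i=0 t=2 v=8: → [2,8); WM=−∞
i=1 t=2 v=8: → [2,8); WM=−∞
i=2 t=0 v=4: → [0,8); WM=-1
i=3 t=12 v=6: → [12,18); WM=-1
i=4 t=13 v=1: → [12,19); WM=-1
i=5 t=16 v=1: → [12,22); WM=13
i=6 t=18 v=3: → [12,24); WM=13
i=7 t=3 v=5: DROP (t<13-2); WM=13
i=8 t=22 v=9: → [12,28); WM=19
i=9 t=20 v=5: → [12,28); WM=19
i=10 t=30 v=3: → [30,36); WM=19
i=11 t=27 v=5: → [12,36); WM=27
i=12 t=31 v=8: → [12,37); WM=27
i=13 t=22 v=8: DROP (t<27-2); WM=27
i=14 t=35 v=5: → [12,41); WM=32

[0,8)=2 [12,41)=6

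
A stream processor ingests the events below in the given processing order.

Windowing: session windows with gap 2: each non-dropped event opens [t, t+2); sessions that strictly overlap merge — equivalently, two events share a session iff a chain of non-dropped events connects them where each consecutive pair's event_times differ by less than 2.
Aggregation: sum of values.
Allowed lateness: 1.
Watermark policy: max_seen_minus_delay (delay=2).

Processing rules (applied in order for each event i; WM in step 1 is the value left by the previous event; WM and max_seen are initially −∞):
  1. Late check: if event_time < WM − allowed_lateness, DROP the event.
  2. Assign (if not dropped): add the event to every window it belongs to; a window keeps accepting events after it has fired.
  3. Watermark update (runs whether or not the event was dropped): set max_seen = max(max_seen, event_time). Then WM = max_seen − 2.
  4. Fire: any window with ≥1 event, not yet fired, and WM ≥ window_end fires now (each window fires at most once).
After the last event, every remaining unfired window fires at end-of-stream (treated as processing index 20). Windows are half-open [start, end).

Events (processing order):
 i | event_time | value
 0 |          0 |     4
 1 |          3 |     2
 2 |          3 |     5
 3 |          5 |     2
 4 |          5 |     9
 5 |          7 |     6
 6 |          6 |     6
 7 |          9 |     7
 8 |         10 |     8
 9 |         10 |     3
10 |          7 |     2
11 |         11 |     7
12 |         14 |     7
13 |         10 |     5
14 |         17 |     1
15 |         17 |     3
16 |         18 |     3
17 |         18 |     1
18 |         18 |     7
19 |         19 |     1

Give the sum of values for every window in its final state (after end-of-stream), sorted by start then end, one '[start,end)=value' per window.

[0,2)=4 [3,5)=7 [5,9)=25 [9,13)=25 [14,16)=7 [17,21)=16

i=0 t=0 v=4: → [0,2); WM=-2
i=1 t=3 v=2: → [3,5); WM=1
i=2 t=3 v=5: → [3,5); WM=1
i=3 t=5 v=2: → [5,7); WM=3
i=4 t=5 v=9: → [5,7); WM=3
i=5 t=7 v=6: → [7,9); WM=5
i=6 t=6 v=6: → [5,9); WM=5
i=7 t=9 v=7: → [9,11); WM=7
i=8 t=10 v=8: → [9,12); WM=8
i=9 t=10 v=3: → [9,12); WM=8
i=10 t=7 v=2: → [5,9); WM=8
i=11 t=11 v=7: → [9,13); WM=9
i=12 t=14 v=7: → [14,16); WM=12
i=13 t=10 v=5: DROP (t<12-1); WM=12
i=14 t=17 v=1: → [17,19); WM=15
i=15 t=17 v=3: → [17,19); WM=15
i=16 t=18 v=3: → [17,20); WM=16
i=17 t=18 v=1: → [17,20); WM=16
i=18 t=18 v=7: → [17,20); WM=16
i=19 t=19 v=1: → [17,21); WM=17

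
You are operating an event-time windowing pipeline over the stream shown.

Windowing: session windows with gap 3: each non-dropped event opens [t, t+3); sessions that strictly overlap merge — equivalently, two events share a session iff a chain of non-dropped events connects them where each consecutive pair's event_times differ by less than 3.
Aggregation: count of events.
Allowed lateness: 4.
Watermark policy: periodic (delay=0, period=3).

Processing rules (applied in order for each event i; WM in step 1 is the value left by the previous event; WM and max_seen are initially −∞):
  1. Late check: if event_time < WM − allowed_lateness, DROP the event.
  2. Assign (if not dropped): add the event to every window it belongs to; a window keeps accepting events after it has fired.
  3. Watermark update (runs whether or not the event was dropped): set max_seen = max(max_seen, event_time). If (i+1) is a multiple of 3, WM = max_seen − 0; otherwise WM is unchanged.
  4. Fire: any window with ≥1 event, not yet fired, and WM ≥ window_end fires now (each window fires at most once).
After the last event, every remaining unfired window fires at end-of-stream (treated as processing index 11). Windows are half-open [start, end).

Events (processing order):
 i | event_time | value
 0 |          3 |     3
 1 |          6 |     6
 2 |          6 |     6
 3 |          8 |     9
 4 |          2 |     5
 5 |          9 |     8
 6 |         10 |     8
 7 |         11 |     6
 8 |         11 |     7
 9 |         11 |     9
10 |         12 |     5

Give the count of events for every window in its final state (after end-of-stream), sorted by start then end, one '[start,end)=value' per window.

i=0 t=3 v=3: → [3,6); WM=−∞
i=1 t=6 v=6: → [6,9); WM=−∞
i=2 t=6 v=6: → [6,9); WM=6
i=3 t=8 v=9: → [6,11); WM=6
i=4 t=2 v=5: → [2,6); WM=6
i=5 t=9 v=8: → [6,12); WM=9
i=6 t=10 v=8: → [6,13); WM=9
i=7 t=11 v=6: → [6,14); WM=9
i=8 t=11 v=7: → [6,14); WM=11
i=9 t=11 v=9: → [6,14); WM=11
i=10 t=12 v=5: → [6,15); WM=11

[2,6)=2 [6,15)=9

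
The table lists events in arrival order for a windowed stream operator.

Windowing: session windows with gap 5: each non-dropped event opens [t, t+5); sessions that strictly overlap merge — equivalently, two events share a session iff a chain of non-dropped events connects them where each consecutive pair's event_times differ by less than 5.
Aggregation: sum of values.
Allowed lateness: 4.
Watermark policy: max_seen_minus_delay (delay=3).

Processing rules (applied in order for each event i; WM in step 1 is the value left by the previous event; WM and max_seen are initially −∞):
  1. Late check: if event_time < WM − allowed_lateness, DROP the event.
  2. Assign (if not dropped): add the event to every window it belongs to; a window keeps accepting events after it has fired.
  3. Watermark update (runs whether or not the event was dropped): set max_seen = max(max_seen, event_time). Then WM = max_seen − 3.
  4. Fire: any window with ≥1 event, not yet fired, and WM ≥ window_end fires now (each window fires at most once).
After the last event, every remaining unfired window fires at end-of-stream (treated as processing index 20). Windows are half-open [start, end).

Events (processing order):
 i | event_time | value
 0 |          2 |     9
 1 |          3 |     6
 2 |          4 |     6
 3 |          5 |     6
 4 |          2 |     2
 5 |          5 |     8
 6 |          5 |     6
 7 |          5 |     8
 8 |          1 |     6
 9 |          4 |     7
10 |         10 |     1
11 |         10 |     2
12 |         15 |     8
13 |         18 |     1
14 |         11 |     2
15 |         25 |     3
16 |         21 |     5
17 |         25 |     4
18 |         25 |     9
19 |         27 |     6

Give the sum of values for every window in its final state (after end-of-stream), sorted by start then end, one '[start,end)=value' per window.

i=0 t=2 v=9: → [2,7); WM=-1
i=1 t=3 v=6: → [2,8); WM=0
i=2 t=4 v=6: → [2,9); WM=1
i=3 t=5 v=6: → [2,10); WM=2
i=4 t=2 v=2: → [2,10); WM=2
i=5 t=5 v=8: → [2,10); WM=2
i=6 t=5 v=6: → [2,10); WM=2
i=7 t=5 v=8: → [2,10); WM=2
i=8 t=1 v=6: → [1,10); WM=2
i=9 t=4 v=7: → [1,10); WM=2
i=10 t=10 v=1: → [10,15); WM=7
i=11 t=10 v=2: → [10,15); WM=7
i=12 t=15 v=8: → [15,20); WM=12
i=13 t=18 v=1: → [15,23); WM=15
i=14 t=11 v=2: → [10,23); WM=15
i=15 t=25 v=3: → [25,30); WM=22
i=16 t=21 v=5: → [10,30); WM=22
i=17 t=25 v=4: → [10,30); WM=22
i=18 t=25 v=9: → [10,30); WM=22
i=19 t=27 v=6: → [10,32); WM=24

[1,10)=64 [10,32)=41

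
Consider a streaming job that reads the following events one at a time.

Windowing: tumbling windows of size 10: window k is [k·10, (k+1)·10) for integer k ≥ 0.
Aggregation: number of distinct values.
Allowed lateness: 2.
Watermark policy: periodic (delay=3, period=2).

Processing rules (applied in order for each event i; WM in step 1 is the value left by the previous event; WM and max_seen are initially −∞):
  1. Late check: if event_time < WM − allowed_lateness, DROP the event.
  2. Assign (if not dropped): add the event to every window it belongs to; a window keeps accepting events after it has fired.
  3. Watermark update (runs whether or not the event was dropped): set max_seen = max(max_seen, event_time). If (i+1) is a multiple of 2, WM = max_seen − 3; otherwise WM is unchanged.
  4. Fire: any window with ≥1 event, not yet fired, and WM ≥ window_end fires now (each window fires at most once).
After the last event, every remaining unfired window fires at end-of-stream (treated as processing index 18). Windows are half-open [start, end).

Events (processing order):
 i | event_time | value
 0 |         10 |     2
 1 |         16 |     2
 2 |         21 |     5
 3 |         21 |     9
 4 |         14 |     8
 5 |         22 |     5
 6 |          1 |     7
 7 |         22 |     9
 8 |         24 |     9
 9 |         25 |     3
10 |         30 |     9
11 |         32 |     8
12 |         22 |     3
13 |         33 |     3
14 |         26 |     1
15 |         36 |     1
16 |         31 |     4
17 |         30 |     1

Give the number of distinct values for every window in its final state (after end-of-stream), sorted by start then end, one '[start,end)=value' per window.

[10,20)=1 [20,30)=3 [30,40)=5

i=0 t=10 v=2: → [10,20); WM=−∞
i=1 t=16 v=2: → [10,20); WM=13
i=2 t=21 v=5: → [20,30); WM=13
i=3 t=21 v=9: → [20,30); WM=18
i=4 t=14 v=8: DROP (t<18-2); WM=18
i=5 t=22 v=5: → [20,30); WM=19
i=6 t=1 v=7: DROP (t<19-2); WM=19
i=7 t=22 v=9: → [20,30); WM=19
i=8 t=24 v=9: → [20,30); WM=19
i=9 t=25 v=3: → [20,30); WM=22; [10,20) fires=1
i=10 t=30 v=9: → [30,40); WM=22
i=11 t=32 v=8: → [30,40); WM=29
i=12 t=22 v=3: DROP (t<29-2); WM=29
i=13 t=33 v=3: → [30,40); WM=30; [20,30) fires=3
i=14 t=26 v=1: DROP (t<30-2); WM=30
i=15 t=36 v=1: → [30,40); WM=33
i=16 t=31 v=4: → [30,40); WM=33
i=17 t=30 v=1: DROP (t<33-2); WM=33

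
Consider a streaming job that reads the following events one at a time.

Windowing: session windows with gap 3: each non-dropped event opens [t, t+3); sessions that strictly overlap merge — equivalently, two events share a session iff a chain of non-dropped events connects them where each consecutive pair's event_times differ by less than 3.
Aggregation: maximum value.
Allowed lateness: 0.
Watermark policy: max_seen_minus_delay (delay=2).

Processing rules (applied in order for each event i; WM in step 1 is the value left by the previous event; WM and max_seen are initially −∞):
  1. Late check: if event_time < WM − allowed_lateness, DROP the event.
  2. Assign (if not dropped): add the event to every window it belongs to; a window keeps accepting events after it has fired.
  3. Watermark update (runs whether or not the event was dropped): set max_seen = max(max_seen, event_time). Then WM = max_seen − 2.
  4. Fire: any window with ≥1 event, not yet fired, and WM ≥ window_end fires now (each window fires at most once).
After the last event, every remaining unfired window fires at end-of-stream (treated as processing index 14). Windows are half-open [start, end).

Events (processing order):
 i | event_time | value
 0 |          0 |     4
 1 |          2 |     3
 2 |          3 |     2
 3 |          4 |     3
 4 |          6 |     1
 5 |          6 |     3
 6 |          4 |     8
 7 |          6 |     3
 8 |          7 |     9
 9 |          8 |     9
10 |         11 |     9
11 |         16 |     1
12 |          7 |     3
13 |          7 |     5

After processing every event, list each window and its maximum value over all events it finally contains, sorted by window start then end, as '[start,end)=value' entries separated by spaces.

[0,11)=9 [11,14)=9 [16,19)=1

i=0 t=0 v=4: → [0,3); WM=-2
i=1 t=2 v=3: → [0,5); WM=0
i=2 t=3 v=2: → [0,6); WM=1
i=3 t=4 v=3: → [0,7); WM=2
i=4 t=6 v=1: → [0,9); WM=4
i=5 t=6 v=3: → [0,9); WM=4
i=6 t=4 v=8: → [0,9); WM=4
i=7 t=6 v=3: → [0,9); WM=4
i=8 t=7 v=9: → [0,10); WM=5
i=9 t=8 v=9: → [0,11); WM=6
i=10 t=11 v=9: → [11,14); WM=9
i=11 t=16 v=1: → [16,19); WM=14
i=12 t=7 v=3: DROP (t<14-0); WM=14
i=13 t=7 v=5: DROP (t<14-0); WM=14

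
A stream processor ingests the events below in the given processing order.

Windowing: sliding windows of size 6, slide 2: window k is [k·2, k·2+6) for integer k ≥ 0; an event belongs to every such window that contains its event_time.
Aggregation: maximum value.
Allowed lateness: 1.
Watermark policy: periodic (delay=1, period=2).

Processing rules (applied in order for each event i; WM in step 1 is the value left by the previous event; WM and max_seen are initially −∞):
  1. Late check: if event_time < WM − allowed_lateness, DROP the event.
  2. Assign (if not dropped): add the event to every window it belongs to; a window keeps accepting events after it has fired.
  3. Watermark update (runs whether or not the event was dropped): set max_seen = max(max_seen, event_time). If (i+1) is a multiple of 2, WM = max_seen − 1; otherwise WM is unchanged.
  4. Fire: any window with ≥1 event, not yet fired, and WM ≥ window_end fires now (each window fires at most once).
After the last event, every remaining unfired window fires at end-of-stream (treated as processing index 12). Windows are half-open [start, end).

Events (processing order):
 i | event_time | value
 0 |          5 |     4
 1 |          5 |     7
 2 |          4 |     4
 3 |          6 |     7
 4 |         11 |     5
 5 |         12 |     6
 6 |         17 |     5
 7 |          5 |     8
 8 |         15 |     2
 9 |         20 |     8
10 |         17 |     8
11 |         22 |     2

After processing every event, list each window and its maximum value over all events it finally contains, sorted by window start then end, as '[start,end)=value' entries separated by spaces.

[0,6)=7 [2,8)=7 [4,10)=7 [6,12)=7 [8,14)=6 [10,16)=6 [12,18)=6 [14,20)=5 [16,22)=8 [18,24)=8 [20,26)=8 [22,28)=2

i=0 t=5 v=4: → [4,10),[2,8),[0,6); WM=−∞
i=1 t=5 v=7: → [4,10),[2,8),[0,6); WM=4
i=2 t=4 v=4: → [4,10),[2,8),[0,6); WM=4
i=3 t=6 v=7: → [6,12),[4,10),[2,8); WM=5
i=4 t=11 v=5: → [10,16),[8,14),[6,12); WM=5
i=5 t=12 v=6: → [12,18),[10,16),[8,14); WM=11; [0,6) fires=7 [2,8) fires=7 [4,10) fires=7
i=6 t=17 v=5: → [16,22),[14,20),[12,18); WM=11
i=7 t=5 v=8: DROP (t<11-1); WM=16; [6,12) fires=7 [8,14) fires=6 [10,16) fires=6
i=8 t=15 v=2: → [14,20),[12,18),[10,16); WM=16
i=9 t=20 v=8: → [20,26),[18,24),[16,22); WM=19; [12,18) fires=6
i=10 t=17 v=8: DROP (t<19-1); WM=19
i=11 t=22 v=2: → [22,28),[20,26),[18,24); WM=21; [14,20) fires=5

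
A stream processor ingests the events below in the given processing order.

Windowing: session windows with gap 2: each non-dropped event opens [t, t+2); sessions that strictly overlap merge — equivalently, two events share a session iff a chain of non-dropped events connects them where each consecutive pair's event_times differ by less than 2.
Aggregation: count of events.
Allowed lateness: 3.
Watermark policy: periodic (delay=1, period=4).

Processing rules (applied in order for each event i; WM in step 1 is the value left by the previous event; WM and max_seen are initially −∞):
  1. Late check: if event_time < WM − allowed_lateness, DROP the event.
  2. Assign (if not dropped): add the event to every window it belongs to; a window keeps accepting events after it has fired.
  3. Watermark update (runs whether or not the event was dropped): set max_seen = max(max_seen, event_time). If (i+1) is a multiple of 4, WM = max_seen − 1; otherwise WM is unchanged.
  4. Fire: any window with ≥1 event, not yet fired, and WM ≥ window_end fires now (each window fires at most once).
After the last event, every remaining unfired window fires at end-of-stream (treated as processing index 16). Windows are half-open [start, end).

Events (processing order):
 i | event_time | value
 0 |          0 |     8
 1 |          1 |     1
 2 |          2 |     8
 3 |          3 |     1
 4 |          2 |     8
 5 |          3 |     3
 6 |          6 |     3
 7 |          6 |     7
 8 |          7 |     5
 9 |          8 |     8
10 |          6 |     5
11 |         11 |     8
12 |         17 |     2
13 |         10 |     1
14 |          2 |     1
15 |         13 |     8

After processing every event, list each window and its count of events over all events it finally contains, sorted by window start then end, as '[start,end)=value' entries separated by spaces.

i=0 t=0 v=8: → [0,2); WM=−∞
i=1 t=1 v=1: → [0,3); WM=−∞
i=2 t=2 v=8: → [0,4); WM=−∞
i=3 t=3 v=1: → [0,5); WM=2
i=4 t=2 v=8: → [0,5); WM=2
i=5 t=3 v=3: → [0,5); WM=2
i=6 t=6 v=3: → [6,8); WM=2
i=7 t=6 v=7: → [6,8); WM=5
i=8 t=7 v=5: → [6,9); WM=5
i=9 t=8 v=8: → [6,10); WM=5
i=10 t=6 v=5: → [6,10); WM=5
i=11 t=11 v=8: → [11,13); WM=10
i=12 t=17 v=2: → [17,19); WM=10
i=13 t=10 v=1: → [10,13); WM=10
i=14 t=2 v=1: DROP (t<10-3); WM=10
i=15 t=13 v=8: → [13,15); WM=16

[0,5)=6 [6,10)=5 [10,13)=2 [13,15)=1 [17,19)=1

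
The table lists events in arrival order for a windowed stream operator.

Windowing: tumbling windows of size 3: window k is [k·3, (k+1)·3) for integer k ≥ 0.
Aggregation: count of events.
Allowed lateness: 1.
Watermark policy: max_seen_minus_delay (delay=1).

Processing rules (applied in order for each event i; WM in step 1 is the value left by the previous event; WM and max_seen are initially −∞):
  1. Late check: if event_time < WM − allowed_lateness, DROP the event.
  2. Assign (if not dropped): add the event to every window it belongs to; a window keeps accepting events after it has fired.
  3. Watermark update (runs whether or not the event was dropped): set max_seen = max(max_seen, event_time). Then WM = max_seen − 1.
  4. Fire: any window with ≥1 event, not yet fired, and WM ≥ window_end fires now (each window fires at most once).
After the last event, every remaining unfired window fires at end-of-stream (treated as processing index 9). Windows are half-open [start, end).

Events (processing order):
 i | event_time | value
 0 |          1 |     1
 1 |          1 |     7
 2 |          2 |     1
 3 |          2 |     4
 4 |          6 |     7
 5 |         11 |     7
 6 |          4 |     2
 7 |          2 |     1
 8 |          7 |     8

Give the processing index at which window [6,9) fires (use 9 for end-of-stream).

5

i=0 t=1 v=1: → [0,3); WM=0
i=1 t=1 v=7: → [0,3); WM=0
i=2 t=2 v=1: → [0,3); WM=1
i=3 t=2 v=4: → [0,3); WM=1
i=4 t=6 v=7: → [6,9); WM=5; [0,3) fires=4
i=5 t=11 v=7: → [9,12); WM=10; [6,9) fires=1
i=6 t=4 v=2: DROP (t<10-1); WM=10
i=7 t=2 v=1: DROP (t<10-1); WM=10
i=8 t=7 v=8: DROP (t<10-1); WM=10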